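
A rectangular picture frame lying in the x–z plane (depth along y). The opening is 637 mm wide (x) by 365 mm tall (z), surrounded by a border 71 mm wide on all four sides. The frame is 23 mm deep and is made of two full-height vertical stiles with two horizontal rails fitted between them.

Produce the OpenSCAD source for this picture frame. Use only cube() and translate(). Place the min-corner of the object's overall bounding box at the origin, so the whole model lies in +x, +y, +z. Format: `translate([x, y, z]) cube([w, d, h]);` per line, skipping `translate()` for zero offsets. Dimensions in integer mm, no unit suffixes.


cube([71, 23, 507]);
translate([708, 0, 0]) cube([71, 23, 507]);
translate([71, 0, 0]) cube([637, 23, 71]);
translate([71, 0, 436]) cube([637, 23, 71]);


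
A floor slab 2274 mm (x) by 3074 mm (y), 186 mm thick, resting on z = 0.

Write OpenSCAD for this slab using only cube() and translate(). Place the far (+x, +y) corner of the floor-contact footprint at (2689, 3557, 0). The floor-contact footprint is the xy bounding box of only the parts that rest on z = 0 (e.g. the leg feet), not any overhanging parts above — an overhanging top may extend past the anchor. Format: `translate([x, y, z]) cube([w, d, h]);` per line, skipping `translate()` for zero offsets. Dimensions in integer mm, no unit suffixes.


translate([415, 483, 0]) cube([2274, 3074, 186]);


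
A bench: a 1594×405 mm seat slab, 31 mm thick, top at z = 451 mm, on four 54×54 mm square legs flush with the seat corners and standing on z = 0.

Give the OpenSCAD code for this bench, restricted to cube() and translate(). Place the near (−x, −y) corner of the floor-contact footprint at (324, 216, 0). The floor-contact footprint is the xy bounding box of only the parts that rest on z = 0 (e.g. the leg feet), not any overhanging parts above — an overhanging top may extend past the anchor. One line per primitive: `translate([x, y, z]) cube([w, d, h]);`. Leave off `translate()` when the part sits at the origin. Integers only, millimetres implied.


// leg_h = 451 − 31 = 420
translate([324, 216, 420]) cube([1594, 405, 31]);
translate([324, 216, 0]) cube([54, 54, 420]);
translate([324, 567, 0]) cube([54, 54, 420]);
translate([1864, 216, 0]) cube([54, 54, 420]);
translate([1864, 567, 0]) cube([54, 54, 420]);


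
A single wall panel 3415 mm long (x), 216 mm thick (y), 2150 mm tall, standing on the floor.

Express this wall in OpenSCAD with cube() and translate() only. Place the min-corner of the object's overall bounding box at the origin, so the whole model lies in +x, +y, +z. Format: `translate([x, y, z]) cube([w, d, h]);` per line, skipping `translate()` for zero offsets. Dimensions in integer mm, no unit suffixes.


cube([3415, 216, 2150]);


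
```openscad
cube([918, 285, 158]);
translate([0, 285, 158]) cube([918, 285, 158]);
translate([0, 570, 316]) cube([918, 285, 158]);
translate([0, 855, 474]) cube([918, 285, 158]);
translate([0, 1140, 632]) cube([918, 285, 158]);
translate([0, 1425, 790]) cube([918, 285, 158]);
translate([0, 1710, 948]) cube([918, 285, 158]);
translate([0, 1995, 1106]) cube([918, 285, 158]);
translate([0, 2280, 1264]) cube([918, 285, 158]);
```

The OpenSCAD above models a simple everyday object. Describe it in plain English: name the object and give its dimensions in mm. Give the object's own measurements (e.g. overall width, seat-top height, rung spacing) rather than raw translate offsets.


A straight staircase of 9 solid steps. Each step is 918 mm wide (x), 285 mm deep (y, the going) and 158 mm tall (the rise). The first step rests on the floor; each subsequent step sits one going further in +y and one rise higher in +z, directly behind and above the previous step with no overlap.


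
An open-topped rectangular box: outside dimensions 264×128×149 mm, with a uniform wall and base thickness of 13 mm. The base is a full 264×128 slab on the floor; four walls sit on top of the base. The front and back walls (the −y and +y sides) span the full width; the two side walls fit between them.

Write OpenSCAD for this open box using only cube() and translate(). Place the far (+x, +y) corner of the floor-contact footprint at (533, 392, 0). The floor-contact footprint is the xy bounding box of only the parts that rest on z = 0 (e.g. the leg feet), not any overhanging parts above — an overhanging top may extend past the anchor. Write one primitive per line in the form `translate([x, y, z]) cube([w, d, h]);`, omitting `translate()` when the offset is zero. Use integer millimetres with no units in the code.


translate([269, 264, 0]) cube([264, 128, 13]);
translate([269, 264, 13]) cube([264, 13, 136]);
translate([269, 379, 13]) cube([264, 13, 136]);
translate([269, 277, 13]) cube([13, 102, 136]);
translate([520, 277, 13]) cube([13, 102, 136]);


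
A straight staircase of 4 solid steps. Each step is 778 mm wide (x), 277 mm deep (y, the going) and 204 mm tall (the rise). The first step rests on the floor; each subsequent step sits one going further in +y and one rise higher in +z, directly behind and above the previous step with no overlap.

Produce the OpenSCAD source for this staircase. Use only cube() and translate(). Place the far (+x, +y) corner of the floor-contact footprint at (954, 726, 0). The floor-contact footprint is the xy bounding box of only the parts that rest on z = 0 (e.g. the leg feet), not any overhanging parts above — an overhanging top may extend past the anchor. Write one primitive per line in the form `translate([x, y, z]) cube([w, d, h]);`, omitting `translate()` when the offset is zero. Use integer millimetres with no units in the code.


translate([176, 449, 0]) cube([778, 277, 204]);
translate([176, 726, 204]) cube([778, 277, 204]);
translate([176, 1003, 408]) cube([778, 277, 204]);
translate([176, 1280, 612]) cube([778, 277, 204]);


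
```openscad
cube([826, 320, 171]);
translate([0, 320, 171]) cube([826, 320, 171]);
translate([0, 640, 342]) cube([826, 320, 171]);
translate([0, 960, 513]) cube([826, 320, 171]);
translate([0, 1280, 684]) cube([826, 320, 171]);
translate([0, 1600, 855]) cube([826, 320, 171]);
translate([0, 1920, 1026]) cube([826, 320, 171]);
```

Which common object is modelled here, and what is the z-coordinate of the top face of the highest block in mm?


A staircase. The total rise is 1197 mm.

7 identical blocks, each offset up and back from the previous — a staircase. Each step is 171 mm tall and there are 7 of them, so the total rise is 7 × 171 = 1197 mm.


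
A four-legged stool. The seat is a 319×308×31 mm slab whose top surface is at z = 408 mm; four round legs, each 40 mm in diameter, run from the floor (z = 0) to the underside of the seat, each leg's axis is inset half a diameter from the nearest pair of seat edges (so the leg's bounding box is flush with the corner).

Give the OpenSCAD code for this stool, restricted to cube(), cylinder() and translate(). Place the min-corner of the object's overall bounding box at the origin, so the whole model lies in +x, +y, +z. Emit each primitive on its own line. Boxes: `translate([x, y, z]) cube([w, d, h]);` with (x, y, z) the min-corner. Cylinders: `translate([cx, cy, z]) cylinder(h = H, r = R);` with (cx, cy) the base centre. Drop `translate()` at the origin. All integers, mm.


translate([0, 0, 377]) cube([319, 308, 31]);
translate([20, 20, 0]) cylinder(h = 377, r = 20);
translate([299, 20, 0]) cylinder(h = 377, r = 20);
translate([20, 288, 0]) cylinder(h = 377, r = 20);
translate([299, 288, 0]) cylinder(h = 377, r = 20);


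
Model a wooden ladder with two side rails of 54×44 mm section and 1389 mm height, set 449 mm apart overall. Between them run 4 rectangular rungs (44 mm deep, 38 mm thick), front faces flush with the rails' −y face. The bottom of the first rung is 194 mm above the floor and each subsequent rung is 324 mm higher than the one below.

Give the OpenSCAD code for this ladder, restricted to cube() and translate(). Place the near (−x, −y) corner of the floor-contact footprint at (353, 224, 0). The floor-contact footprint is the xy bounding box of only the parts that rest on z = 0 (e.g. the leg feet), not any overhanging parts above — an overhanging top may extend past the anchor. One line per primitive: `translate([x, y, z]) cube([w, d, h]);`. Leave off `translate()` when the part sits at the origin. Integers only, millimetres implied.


// rung span = 449 - 2*54 = 341
// rung[k] z = 194 + k*324
translate([353, 224, 0]) cube([54, 44, 1389]);
translate([748, 224, 0]) cube([54, 44, 1389]);
translate([407, 224, 194]) cube([341, 44, 38]);
translate([407, 224, 518]) cube([341, 44, 38]);
translate([407, 224, 842]) cube([341, 44, 38]);
translate([407, 224, 1166]) cube([341, 44, 38]);


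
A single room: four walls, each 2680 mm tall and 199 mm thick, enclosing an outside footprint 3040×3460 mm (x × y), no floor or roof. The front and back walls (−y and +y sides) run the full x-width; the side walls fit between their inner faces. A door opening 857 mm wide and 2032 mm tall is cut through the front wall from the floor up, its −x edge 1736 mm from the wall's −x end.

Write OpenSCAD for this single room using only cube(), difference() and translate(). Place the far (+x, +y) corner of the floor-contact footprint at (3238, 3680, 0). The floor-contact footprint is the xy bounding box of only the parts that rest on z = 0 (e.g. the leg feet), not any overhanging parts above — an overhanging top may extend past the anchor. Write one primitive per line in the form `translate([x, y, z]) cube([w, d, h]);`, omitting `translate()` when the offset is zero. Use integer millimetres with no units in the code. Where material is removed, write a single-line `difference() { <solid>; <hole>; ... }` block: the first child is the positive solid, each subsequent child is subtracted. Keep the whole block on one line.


difference() { translate([198, 220, 0]) cube([3040, 199, 2680]); translate([1934, 220, 0]) cube([857, 199, 2032]); }
translate([198, 3481, 0]) cube([3040, 199, 2680]);
translate([198, 419, 0]) cube([199, 3062, 2680]);
translate([3039, 419, 0]) cube([199, 3062, 2680]);


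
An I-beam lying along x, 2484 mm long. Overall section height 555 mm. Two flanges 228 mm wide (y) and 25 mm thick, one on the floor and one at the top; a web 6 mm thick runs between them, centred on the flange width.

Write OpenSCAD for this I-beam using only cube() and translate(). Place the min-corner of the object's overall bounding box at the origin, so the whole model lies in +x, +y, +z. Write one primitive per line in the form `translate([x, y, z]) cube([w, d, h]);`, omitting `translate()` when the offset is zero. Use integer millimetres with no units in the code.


cube([2484, 228, 25]);
translate([0, 111, 25]) cube([2484, 6, 505]);
translate([0, 0, 530]) cube([2484, 228, 25]);


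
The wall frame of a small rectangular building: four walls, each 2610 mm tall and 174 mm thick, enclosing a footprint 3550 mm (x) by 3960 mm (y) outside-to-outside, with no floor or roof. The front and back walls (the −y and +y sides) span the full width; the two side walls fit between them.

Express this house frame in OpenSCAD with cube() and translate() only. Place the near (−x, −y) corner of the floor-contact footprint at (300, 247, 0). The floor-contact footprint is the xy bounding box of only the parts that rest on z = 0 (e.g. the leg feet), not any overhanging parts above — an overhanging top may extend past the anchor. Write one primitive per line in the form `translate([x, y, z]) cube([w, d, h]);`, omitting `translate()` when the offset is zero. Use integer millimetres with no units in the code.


translate([300, 247, 0]) cube([3550, 174, 2610]);
translate([300, 4033, 0]) cube([3550, 174, 2610]);
translate([300, 421, 0]) cube([174, 3612, 2610]);
translate([3676, 421, 0]) cube([174, 3612, 2610]);


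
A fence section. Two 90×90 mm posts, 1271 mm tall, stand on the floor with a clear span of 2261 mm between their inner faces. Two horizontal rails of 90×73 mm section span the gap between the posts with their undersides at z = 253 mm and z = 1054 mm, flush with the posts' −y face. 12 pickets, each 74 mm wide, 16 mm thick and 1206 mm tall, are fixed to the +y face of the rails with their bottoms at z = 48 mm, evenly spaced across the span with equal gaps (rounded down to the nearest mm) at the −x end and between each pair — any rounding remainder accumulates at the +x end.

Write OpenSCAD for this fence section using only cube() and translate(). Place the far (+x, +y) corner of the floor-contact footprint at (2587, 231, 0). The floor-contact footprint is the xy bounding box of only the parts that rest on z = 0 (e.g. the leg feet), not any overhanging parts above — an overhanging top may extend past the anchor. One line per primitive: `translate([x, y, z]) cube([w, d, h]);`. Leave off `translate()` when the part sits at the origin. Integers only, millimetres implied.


translate([146, 141, 0]) cube([90, 90, 1271]);
translate([2497, 141, 0]) cube([90, 90, 1271]);
translate([236, 141, 253]) cube([2261, 90, 73]);
translate([236, 141, 1054]) cube([2261, 90, 73]);
translate([341, 231, 48]) cube([74, 16, 1206]);
translate([520, 231, 48]) cube([74, 16, 1206]);
translate([699, 231, 48]) cube([74, 16, 1206]);
translate([878, 231, 48]) cube([74, 16, 1206]);
translate([1057, 231, 48]) cube([74, 16, 1206]);
translate([1236, 231, 48]) cube([74, 16, 1206]);
translate([1415, 231, 48]) cube([74, 16, 1206]);
translate([1594, 231, 48]) cube([74, 16, 1206]);
translate([1773, 231, 48]) cube([74, 16, 1206]);
translate([1952, 231, 48]) cube([74, 16, 1206]);
translate([2131, 231, 48]) cube([74, 16, 1206]);
translate([2310, 231, 48]) cube([74, 16, 1206]);


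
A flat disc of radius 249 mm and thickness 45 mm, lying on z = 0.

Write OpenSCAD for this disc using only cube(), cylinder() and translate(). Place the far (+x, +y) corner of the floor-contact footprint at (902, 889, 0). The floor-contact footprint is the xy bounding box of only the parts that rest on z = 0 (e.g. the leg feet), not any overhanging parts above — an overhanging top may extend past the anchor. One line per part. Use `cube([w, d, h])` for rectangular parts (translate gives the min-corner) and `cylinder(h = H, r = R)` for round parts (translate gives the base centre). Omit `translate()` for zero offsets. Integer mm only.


translate([653, 640, 0]) cylinder(h = 45, r = 249);


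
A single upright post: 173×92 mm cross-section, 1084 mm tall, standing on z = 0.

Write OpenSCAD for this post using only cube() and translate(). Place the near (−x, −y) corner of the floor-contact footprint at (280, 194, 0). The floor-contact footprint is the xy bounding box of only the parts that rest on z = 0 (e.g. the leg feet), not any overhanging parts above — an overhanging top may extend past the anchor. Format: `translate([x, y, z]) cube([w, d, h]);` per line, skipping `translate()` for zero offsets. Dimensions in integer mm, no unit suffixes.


translate([280, 194, 0]) cube([173, 92, 1084]);


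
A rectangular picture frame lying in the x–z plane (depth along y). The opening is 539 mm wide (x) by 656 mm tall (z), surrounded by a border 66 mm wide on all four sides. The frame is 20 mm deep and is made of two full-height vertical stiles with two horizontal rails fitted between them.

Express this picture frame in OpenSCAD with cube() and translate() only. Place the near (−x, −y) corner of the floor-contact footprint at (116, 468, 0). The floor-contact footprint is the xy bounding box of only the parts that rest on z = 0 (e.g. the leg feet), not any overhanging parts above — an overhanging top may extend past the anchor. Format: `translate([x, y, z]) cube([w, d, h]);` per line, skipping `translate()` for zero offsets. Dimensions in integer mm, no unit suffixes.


translate([116, 468, 0]) cube([66, 20, 788]);
translate([721, 468, 0]) cube([66, 20, 788]);
translate([182, 468, 0]) cube([539, 20, 66]);
translate([182, 468, 722]) cube([539, 20, 66]);


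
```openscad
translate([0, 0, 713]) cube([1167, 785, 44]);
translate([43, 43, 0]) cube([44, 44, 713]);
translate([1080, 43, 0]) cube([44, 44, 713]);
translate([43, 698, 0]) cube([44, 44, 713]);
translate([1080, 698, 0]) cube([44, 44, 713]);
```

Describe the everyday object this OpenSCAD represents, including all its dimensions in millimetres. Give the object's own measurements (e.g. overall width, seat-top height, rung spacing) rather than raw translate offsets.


A table: top 1167 mm (x) × 785 mm (y), 44 mm thick, upper face at z = 757 mm, on four 44×44 mm square legs, each inset 43 mm from the nearest pair of top edges from z = 0 to the bottom of the top.


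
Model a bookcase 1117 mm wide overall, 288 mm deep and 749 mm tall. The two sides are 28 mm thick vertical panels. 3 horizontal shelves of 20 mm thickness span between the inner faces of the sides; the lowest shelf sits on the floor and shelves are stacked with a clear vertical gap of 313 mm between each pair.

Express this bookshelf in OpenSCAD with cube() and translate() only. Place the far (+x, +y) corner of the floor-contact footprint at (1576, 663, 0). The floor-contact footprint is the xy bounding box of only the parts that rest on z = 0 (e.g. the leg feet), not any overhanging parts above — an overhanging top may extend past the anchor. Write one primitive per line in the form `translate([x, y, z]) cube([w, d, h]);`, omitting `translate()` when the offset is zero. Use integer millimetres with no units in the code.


translate([459, 375, 0]) cube([28, 288, 749]);
translate([1548, 375, 0]) cube([28, 288, 749]);
translate([487, 375, 0]) cube([1061, 288, 20]);
translate([487, 375, 333]) cube([1061, 288, 20]);
translate([487, 375, 666]) cube([1061, 288, 20]);


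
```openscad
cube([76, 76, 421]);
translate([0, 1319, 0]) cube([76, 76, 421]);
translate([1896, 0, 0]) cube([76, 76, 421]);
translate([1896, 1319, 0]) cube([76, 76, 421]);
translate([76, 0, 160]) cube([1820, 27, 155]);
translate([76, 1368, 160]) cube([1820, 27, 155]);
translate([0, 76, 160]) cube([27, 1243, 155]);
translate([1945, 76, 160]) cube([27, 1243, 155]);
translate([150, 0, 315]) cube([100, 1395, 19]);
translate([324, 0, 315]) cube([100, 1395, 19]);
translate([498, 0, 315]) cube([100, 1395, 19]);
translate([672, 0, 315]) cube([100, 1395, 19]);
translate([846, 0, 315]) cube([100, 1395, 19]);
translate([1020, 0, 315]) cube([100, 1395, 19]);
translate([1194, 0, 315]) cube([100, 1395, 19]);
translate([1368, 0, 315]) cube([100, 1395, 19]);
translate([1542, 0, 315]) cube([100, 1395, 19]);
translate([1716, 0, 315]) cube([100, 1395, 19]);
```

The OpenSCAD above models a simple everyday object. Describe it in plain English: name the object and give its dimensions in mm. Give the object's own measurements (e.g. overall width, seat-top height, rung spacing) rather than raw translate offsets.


A bed frame 1972 mm long (x) by 1395 mm wide (y). Four 76×76 mm corner posts, 421 mm tall, at the corners of the footprint. Four rails of 27 mm thickness and 155 mm height run between adjacent posts with their undersides at z = 160 mm, their outer faces flush with the outside of the frame (the two x-running rails run between the posts' inner faces; the two y-running rails run between the posts' inner faces). 10 slats, each 100 mm wide (x) and 19 mm thick, lie across the top of the two x-running rails, running the full 1395 mm width of the frame in y; along x they sit between the end posts with a 74 mm gap after the −x posts and between neighbouring slats, leaving 80 mm before the +x posts.


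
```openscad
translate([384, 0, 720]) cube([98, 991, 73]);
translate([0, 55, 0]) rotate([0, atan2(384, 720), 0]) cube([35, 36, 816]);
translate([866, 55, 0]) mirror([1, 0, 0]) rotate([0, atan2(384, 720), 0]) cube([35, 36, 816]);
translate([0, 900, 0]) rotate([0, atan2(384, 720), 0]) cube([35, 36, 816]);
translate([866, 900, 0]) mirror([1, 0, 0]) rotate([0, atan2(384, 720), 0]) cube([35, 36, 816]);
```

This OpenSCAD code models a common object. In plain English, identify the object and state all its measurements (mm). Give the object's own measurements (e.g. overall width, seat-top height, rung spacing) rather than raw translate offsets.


A sawhorse. A 98×991×73 mm beam (x, y, z) sits on two A-frame leg pairs. Each pair is two raked legs of 35×36 mm section (36 mm along y) splaying symmetrically in x. Each leg rises 720 mm vertically over 384 mm of horizontal reach and is 816 mm long along its own axis. Every leg's outer bottom edge rests on the floor and its outer top edge meets a bottom edge of the beam — the left legs (tilting toward +x) meet the beam's −x bottom edge, the right legs (their mirror images, tilting toward −x) meet its +x bottom edge — so the leg tops tuck under the beam, the beam's underside is 720 mm above the floor, and the feet are 866 mm apart outside-to-outside with the beam centred between them. The two leg pairs are set in 55 mm from either end of the beam.


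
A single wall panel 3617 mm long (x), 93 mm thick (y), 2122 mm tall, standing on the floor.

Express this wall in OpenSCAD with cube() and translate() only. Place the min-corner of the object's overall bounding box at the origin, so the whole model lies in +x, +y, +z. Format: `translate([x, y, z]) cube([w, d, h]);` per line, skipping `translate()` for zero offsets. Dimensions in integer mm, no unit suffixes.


cube([3617, 93, 2122]);


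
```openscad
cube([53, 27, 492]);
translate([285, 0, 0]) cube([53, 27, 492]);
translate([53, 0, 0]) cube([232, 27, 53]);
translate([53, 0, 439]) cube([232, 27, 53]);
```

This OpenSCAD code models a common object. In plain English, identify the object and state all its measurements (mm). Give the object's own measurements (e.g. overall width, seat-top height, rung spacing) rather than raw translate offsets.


A rectangular picture frame lying in the x–z plane (depth along y). The opening is 232 mm wide (x) by 386 mm tall (z), surrounded by a border 53 mm wide on all four sides. The frame is 27 mm deep and is made of two full-height vertical stiles with two horizontal rails fitted between them.


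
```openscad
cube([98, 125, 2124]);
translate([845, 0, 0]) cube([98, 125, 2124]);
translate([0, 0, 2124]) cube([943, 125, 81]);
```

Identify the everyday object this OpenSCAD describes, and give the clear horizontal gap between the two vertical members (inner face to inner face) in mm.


A door frame. The clear opening width is 747 mm.

Two 2124 mm tall posts with a header on top — a door frame. The left jamb is 98 mm wide at x = 0; the right jamb starts at x = 845. The clear opening is 845 − 98 = 747 mm.


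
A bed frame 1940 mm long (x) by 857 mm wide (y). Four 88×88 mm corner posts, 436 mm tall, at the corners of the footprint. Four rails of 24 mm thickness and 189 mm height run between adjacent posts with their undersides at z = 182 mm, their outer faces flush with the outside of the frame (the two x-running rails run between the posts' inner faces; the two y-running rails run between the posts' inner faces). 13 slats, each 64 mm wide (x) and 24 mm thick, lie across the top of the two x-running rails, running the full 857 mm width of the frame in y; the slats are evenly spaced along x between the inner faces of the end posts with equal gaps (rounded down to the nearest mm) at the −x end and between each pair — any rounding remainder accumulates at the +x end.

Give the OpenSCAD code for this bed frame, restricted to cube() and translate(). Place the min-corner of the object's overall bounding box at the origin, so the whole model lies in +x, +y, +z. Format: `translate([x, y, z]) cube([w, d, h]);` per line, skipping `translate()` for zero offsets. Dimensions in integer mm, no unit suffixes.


cube([88, 88, 436]);
translate([0, 769, 0]) cube([88, 88, 436]);
translate([1852, 0, 0]) cube([88, 88, 436]);
translate([1852, 769, 0]) cube([88, 88, 436]);
translate([88, 0, 182]) cube([1764, 24, 189]);
translate([88, 833, 182]) cube([1764, 24, 189]);
translate([0, 88, 182]) cube([24, 681, 189]);
translate([1916, 88, 182]) cube([24, 681, 189]);
translate([154, 0, 371]) cube([64, 857, 24]);
translate([284, 0, 371]) cube([64, 857, 24]);
translate([414, 0, 371]) cube([64, 857, 24]);
translate([544, 0, 371]) cube([64, 857, 24]);
translate([674, 0, 371]) cube([64, 857, 24]);
translate([804, 0, 371]) cube([64, 857, 24]);
translate([934, 0, 371]) cube([64, 857, 24]);
translate([1064, 0, 371]) cube([64, 857, 24]);
translate([1194, 0, 371]) cube([64, 857, 24]);
translate([1324, 0, 371]) cube([64, 857, 24]);
translate([1454, 0, 371]) cube([64, 857, 24]);
translate([1584, 0, 371]) cube([64, 857, 24]);
translate([1714, 0, 371]) cube([64, 857, 24]);


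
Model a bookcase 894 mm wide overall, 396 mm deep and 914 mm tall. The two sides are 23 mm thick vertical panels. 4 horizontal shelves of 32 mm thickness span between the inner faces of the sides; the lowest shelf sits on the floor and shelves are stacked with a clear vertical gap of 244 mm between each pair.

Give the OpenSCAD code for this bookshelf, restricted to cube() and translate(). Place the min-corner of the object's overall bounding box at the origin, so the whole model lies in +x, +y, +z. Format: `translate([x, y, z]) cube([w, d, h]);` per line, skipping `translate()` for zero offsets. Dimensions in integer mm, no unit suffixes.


cube([23, 396, 914]);
translate([871, 0, 0]) cube([23, 396, 914]);
translate([23, 0, 0]) cube([848, 396, 32]);
translate([23, 0, 276]) cube([848, 396, 32]);
translate([23, 0, 552]) cube([848, 396, 32]);
translate([23, 0, 828]) cube([848, 396, 32]);


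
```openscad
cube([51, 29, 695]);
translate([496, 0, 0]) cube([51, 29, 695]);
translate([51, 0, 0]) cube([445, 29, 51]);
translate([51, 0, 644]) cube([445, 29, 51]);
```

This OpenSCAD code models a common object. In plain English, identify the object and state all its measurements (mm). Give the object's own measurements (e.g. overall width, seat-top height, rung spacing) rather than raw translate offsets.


A rectangular picture frame lying in the x–z plane (depth along y). The opening is 445 mm wide (x) by 593 mm tall (z), surrounded by a border 51 mm wide on all four sides. The frame is 29 mm deep and is made of two full-height vertical stiles with two horizontal rails fitted between them.


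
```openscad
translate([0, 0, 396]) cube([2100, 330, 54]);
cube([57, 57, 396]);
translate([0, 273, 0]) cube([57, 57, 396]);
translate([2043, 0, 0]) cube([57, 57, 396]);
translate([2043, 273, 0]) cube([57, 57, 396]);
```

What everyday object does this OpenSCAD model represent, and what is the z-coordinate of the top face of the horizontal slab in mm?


A bench. The seat-top height is 450 mm.

A long slab on four corner posts — a bench. The slab sits at z = 396 with thickness 54, so the top is 396 + 54 = 450 mm.


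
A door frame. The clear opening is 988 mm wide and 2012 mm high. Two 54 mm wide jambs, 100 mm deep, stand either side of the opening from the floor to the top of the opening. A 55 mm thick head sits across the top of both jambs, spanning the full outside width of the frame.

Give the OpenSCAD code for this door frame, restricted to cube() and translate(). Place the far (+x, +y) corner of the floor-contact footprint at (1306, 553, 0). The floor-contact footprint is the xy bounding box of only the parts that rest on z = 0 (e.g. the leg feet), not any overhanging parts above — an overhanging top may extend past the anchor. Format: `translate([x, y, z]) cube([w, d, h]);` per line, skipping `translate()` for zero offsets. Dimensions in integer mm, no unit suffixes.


translate([210, 453, 0]) cube([54, 100, 2012]);
translate([1252, 453, 0]) cube([54, 100, 2012]);
translate([210, 453, 2012]) cube([1096, 100, 55]);


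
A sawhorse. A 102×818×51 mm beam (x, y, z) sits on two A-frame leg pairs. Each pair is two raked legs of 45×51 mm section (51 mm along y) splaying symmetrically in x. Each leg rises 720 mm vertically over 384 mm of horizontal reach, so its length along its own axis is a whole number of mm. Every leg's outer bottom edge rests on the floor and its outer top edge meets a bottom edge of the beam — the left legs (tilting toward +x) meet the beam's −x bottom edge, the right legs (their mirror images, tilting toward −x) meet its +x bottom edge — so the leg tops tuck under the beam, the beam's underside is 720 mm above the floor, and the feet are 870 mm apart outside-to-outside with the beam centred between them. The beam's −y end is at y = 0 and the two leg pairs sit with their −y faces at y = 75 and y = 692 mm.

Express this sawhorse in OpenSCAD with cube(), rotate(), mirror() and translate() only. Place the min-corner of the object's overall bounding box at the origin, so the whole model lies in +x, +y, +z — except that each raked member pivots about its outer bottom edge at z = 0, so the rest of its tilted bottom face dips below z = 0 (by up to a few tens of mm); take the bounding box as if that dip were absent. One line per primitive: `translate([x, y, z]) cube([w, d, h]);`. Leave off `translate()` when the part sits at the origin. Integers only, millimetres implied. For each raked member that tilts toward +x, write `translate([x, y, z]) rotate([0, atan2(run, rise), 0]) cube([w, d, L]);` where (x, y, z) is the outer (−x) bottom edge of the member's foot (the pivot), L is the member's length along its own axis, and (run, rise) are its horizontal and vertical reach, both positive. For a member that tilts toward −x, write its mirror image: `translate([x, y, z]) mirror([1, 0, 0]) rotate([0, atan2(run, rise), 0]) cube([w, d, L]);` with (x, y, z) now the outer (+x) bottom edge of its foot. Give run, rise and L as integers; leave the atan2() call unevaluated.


// leg length = √(384² + 720²) = 816
// right-leg outer foot x = 2·384 + 102 = 870
// beam min-corner = (384, 0, 720)
translate([384, 0, 720]) cube([102, 818, 51]);
translate([0, 75, 0]) rotate([0, atan2(384, 720), 0]) cube([45, 51, 816]);
translate([870, 75, 0]) mirror([1, 0, 0]) rotate([0, atan2(384, 720), 0]) cube([45, 51, 816]);
translate([0, 692, 0]) rotate([0, atan2(384, 720), 0]) cube([45, 51, 816]);
translate([870, 692, 0]) mirror([1, 0, 0]) rotate([0, atan2(384, 720), 0]) cube([45, 51, 816]);


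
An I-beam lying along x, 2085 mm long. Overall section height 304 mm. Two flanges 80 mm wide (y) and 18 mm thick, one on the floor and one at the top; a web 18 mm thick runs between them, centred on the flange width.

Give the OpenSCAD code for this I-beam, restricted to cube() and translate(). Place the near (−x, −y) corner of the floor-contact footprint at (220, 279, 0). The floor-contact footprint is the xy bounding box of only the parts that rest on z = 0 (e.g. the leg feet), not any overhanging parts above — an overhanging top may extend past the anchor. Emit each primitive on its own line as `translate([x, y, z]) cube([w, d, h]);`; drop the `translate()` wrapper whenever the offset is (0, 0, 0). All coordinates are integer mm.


translate([220, 279, 0]) cube([2085, 80, 18]);
translate([220, 310, 18]) cube([2085, 18, 268]);
translate([220, 279, 286]) cube([2085, 80, 18]);


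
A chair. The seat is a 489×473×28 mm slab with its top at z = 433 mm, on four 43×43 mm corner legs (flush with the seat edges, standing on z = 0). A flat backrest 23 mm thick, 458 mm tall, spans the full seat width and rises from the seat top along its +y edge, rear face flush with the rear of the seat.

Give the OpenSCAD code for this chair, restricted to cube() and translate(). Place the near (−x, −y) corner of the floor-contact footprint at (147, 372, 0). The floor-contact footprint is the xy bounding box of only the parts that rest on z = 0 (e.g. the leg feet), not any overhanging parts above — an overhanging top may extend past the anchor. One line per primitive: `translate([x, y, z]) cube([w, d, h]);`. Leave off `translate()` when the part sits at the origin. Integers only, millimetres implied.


translate([147, 372, 405]) cube([489, 473, 28]);
translate([147, 372, 0]) cube([43, 43, 405]);
translate([593, 372, 0]) cube([43, 43, 405]);
translate([147, 802, 0]) cube([43, 43, 405]);
translate([593, 802, 0]) cube([43, 43, 405]);
translate([147, 822, 433]) cube([489, 23, 458]);


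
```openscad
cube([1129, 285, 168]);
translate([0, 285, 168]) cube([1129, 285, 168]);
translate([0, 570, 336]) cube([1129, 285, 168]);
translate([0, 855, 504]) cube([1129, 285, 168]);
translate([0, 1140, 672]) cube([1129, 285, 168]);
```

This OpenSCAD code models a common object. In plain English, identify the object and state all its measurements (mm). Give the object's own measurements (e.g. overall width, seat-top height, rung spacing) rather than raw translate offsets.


A straight staircase of 5 solid steps. Each step is 1129 mm wide (x), 285 mm deep (y, the going) and 168 mm tall (the rise). The first step rests on the floor; each subsequent step sits one going further in +y and one rise higher in +z, directly behind and above the previous step with no overlap.


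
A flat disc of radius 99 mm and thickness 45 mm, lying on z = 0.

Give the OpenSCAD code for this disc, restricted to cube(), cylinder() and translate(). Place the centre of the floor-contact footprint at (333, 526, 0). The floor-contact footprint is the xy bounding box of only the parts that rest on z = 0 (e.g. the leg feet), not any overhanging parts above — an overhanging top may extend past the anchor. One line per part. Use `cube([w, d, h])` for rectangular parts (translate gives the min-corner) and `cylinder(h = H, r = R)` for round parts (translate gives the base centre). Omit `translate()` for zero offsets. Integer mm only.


translate([333, 526, 0]) cylinder(h = 45, r = 99);


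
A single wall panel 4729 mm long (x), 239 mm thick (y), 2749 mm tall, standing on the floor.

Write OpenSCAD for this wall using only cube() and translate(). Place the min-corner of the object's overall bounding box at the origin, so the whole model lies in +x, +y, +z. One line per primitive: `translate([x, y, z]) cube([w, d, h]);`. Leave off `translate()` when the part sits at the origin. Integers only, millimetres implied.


cube([4729, 239, 2749]);


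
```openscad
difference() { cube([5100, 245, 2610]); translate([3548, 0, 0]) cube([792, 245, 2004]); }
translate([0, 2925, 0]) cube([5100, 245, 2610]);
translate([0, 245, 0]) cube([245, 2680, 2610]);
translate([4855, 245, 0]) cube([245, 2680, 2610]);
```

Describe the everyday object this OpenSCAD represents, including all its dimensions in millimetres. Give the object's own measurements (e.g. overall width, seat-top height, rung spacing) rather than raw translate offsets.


A single room: four walls, each 2610 mm tall and 245 mm thick, enclosing an outside footprint 5100×3170 mm (x × y), no floor or roof. The front and back walls (−y and +y sides) run the full x-width; the side walls fit between their inner faces. A door opening 792 mm wide and 2004 mm tall is cut through the front wall from the floor up, its −x edge 3548 mm from the wall's −x end.


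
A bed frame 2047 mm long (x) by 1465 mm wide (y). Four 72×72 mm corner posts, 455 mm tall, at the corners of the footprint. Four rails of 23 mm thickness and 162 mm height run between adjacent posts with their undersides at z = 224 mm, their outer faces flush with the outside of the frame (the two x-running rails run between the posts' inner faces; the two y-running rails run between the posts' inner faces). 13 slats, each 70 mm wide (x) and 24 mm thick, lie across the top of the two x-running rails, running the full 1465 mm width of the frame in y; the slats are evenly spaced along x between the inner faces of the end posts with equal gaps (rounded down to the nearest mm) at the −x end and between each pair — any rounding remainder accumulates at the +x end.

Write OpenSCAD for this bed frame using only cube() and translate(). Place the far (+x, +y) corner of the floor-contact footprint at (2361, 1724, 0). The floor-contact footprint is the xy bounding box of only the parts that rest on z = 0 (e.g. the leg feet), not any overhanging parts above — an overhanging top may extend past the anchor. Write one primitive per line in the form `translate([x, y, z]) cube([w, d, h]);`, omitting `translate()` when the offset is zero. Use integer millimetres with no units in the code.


translate([314, 259, 0]) cube([72, 72, 455]);
translate([314, 1652, 0]) cube([72, 72, 455]);
translate([2289, 259, 0]) cube([72, 72, 455]);
translate([2289, 1652, 0]) cube([72, 72, 455]);
translate([386, 259, 224]) cube([1903, 23, 162]);
translate([386, 1701, 224]) cube([1903, 23, 162]);
translate([314, 331, 224]) cube([23, 1321, 162]);
translate([2338, 331, 224]) cube([23, 1321, 162]);
translate([456, 259, 386]) cube([70, 1465, 24]);
translate([596, 259, 386]) cube([70, 1465, 24]);
translate([736, 259, 386]) cube([70, 1465, 24]);
translate([876, 259, 386]) cube([70, 1465, 24]);
translate([1016, 259, 386]) cube([70, 1465, 24]);
translate([1156, 259, 386]) cube([70, 1465, 24]);
translate([1296, 259, 386]) cube([70, 1465, 24]);
translate([1436, 259, 386]) cube([70, 1465, 24]);
translate([1576, 259, 386]) cube([70, 1465, 24]);
translate([1716, 259, 386]) cube([70, 1465, 24]);
translate([1856, 259, 386]) cube([70, 1465, 24]);
translate([1996, 259, 386]) cube([70, 1465, 24]);
translate([2136, 259, 386]) cube([70, 1465, 24]);


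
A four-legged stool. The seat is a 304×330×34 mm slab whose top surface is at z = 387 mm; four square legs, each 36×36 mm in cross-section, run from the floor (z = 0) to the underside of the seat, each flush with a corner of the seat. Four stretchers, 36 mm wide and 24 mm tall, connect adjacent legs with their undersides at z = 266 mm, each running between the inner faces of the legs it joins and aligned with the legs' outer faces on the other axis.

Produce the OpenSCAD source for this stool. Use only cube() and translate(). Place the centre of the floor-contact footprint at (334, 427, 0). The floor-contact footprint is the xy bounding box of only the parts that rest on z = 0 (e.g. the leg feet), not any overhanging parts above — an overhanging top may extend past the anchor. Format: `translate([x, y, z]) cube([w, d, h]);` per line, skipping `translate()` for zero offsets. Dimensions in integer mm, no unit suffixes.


translate([182, 262, 353]) cube([304, 330, 34]);
translate([182, 262, 0]) cube([36, 36, 353]);
translate([450, 262, 0]) cube([36, 36, 353]);
translate([182, 556, 0]) cube([36, 36, 353]);
translate([450, 556, 0]) cube([36, 36, 353]);
translate([218, 262, 266]) cube([232, 36, 24]);
translate([218, 556, 266]) cube([232, 36, 24]);
translate([182, 298, 266]) cube([36, 258, 24]);
translate([450, 298, 266]) cube([36, 258, 24]);


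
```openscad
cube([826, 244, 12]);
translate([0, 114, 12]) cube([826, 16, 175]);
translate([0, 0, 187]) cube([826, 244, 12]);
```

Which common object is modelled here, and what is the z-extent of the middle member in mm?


An I-beam. The web height is 175 mm.

Two wide flanges with a thin centred web — an I-beam. Overall 199 mm minus two 12 mm flanges gives a web of 199 − 2·12 = 175 mm.


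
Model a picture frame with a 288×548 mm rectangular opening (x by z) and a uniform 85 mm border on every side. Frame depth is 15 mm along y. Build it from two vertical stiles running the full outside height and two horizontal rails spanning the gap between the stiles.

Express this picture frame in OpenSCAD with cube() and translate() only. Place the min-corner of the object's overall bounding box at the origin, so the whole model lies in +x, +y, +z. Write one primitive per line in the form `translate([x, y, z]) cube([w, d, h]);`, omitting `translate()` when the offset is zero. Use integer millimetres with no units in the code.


cube([85, 15, 718]);
translate([373, 0, 0]) cube([85, 15, 718]);
translate([85, 0, 0]) cube([288, 15, 85]);
translate([85, 0, 633]) cube([288, 15, 85]);


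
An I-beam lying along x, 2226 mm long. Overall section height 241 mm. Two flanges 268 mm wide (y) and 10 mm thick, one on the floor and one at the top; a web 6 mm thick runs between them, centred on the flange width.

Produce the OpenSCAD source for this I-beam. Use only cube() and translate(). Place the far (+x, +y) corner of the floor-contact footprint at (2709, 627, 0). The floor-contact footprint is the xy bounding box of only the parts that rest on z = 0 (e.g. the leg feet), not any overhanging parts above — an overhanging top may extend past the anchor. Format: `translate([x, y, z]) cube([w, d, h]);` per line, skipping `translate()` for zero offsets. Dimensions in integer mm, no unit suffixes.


translate([483, 359, 0]) cube([2226, 268, 10]);
translate([483, 490, 10]) cube([2226, 6, 221]);
translate([483, 359, 231]) cube([2226, 268, 10]);
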